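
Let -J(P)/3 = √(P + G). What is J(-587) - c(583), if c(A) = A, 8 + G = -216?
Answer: -583 - 3*I*√811 ≈ -583.0 - 85.434*I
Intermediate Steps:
G = -224 (G = -8 - 216 = -224)
J(P) = -3*√(-224 + P) (J(P) = -3*√(P - 224) = -3*√(-224 + P))
J(-587) - c(583) = -3*√(-224 - 587) - 1*583 = -3*I*√811 - 583 = -583 - 3*I*√811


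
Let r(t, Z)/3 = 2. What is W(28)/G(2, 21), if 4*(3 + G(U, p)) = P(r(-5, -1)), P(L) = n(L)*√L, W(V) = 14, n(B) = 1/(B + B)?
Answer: -16128/3455 - 112*√6/3455 ≈ -4.7474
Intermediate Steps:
r(t, Z) = 6 (r(t, Z) = 3*2 = 6)
n(B) = 1/(2*B)
P(L) = 1/(2*√L) (P(L) = (1/(2*L))*√L = 1/(2*√L))
G(U, p) = -3 + √6/48 (G(U, p) = -3 + (1/(2*√6))/4 = -3 + ((√6/6)/2)/4 = -3 + (√6/12)/4 = -3 + √6/48)
W(28)/G(2, 21) = 14/(-3 + √6/48)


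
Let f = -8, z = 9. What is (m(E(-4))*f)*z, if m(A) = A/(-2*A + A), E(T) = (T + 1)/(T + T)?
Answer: 72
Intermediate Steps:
E(T) = (1 + T)/(2*T) (E(T) = (1 + T)/((2*T)) = (1 + T)*(1/(2*T)) = (1 + T)/(2*T))
m(A) = -1 (m(A) = A/((-A)) = A*(-1/A) = -1)
(m(E(-4))*f)*z = -1*(-8)*9 = 8*9 = 72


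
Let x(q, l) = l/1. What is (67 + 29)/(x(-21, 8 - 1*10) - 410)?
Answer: -24/103 ≈ -0.23301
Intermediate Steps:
x(q, l) = l (x(q, l) = l*1 = l)
(67 + 29)/(x(-21, 8 - 1*10) - 410) = (67 + 29)/((8 - 1*10) - 410) = 96/((8 - 10) - 410) = 96/(-2 - 410) = 96/(-412) = 96*(-1/412) = -24/103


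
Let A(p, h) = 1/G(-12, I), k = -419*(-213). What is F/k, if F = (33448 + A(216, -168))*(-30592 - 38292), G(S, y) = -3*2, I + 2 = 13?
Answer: -6912061654/267741 ≈ -25816.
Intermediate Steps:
I = 11 (I = -2 + 13 = 11)
G(S, y) = -6
k = 89247
A(p, h) = -1/6 (A(p, h) = 1/(-6) = -1/6)
F = -6912061654/3 (F = (33448 - 1/6)*(-30592 - 38292) = (200687/6)*(-68884) = -6912061654/3 ≈ -2.3040e+9)
F/k = -6912061654/3/89247 = -6912061654/3*1/89247 = -6912061654/267741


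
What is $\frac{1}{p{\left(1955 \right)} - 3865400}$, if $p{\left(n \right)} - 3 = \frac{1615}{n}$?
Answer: $- \frac{23}{88904112} \approx -2.5871 \cdot 10^{-7}$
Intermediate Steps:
$p{\left(n \right)} = 3 + \frac{1615}{n}$
$\frac{1}{p{\left(1955 \right)} - 3865400} = \frac{1}{\left(3 + \frac{1615}{1955}\right) - 3865400} = \frac{1}{\left(3 + 1615 \cdot \frac{1}{1955}\right) - 3865400} = \frac{1}{\left(3 + \frac{19}{23}\right) - 3865400} = \frac{1}{\frac{88}{23} - 3865400} = \frac{1}{- \frac{88904112}{23}} = - \frac{23}{88904112}$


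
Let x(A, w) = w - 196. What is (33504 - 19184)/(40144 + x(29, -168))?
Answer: 716/1989 ≈ 0.35998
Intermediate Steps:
x(A, w) = -196 + w
(33504 - 19184)/(40144 + x(29, -168)) = (33504 - 19184)/(40144 + (-196 - 168)) = 14320/(40144 - 364) = 14320/39780 = 14320*(1/39780) = 716/1989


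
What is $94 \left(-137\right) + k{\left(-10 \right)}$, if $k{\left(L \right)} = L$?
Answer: $-12888$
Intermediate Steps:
$94 \left(-137\right) + k{\left(-10 \right)} = 94 \left(-137\right) - 10 = -12878 - 10 = -12888$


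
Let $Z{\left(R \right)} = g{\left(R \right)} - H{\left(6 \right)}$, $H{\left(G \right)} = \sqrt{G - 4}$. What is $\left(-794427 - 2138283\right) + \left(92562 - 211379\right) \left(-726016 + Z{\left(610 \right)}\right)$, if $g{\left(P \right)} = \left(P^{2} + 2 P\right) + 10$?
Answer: $41902159752 + 118817 \sqrt{2} \approx 4.1902 \cdot 10^{10}$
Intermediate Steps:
$g{\left(P \right)} = 10 + P^{2} + 2 P$
$H{\left(G \right)} = \sqrt{-4 + G}$
$Z{\left(R \right)} = 10 + R^{2} - \sqrt{2} + 2 R$ ($Z{\left(R \right)} = \left(10 + R^{2} + 2 R\right) - \sqrt{-4 + 6} = \left(10 + R^{2} + 2 R\right) - \sqrt{2} = 10 + R^{2} - \sqrt{2} + 2 R$)
$\left(-794427 - 2138283\right) + \left(92562 - 211379\right) \left(-726016 + Z{\left(610 \right)}\right) = \left(-794427 - 2138283\right) + \left(92562 - 211379\right) \left(-726016 + \left(10 + 610^{2} - \sqrt{2} + 2 \cdot 610\right)\right) = -2932710 - 118817 \left(-726016 + \left(10 + 372100 - \sqrt{2} + 1220\right)\right) = -2932710 - 118817 \left(-726016 + \left(373330 - \sqrt{2}\right)\right) = -2932710 - 118817 \left(-352686 - \sqrt{2}\right) = -2932710 + \left(41905092462 + 118817 \sqrt{2}\right) = 41902159752 + 118817 \sqrt{2}$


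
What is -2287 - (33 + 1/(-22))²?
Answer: -1632533/484 ≈ -3373.0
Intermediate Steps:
-2287 - (33 + 1/(-22))² = -2287 - (33 - 1/22)² = -2287 - (725/22)² = -2287 - 1*525625/484 = -2287 - 525625/484 = -1632533/484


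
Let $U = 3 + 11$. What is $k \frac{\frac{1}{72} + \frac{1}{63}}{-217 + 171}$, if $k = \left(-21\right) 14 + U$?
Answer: $\frac{25}{138} \approx 0.18116$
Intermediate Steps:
$U = 14$
$k = -280$ ($k = \left(-21\right) 14 + 14 = -294 + 14 = -280$)
$k \frac{\frac{1}{72} + \frac{1}{63}}{-217 + 171} = - 280 \frac{\frac{1}{72} + \frac{1}{63}}{-217 + 171} = - 280 \frac{\frac{1}{72} + \frac{1}{63}}{-46} = - 280 \cdot \frac{5}{168} \left(- \frac{1}{46}\right) = \left(-280\right) \left(- \frac{5}{7728}\right) = \frac{25}{138}$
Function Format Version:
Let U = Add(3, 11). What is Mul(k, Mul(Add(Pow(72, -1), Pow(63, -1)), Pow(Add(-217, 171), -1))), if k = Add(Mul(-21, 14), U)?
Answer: Rational(25, 138) ≈ 0.18116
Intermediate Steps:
U = 14
k = -280 (k = Add(Mul(-21, 14), 14) = Add(-294, 14) = -280)
Mul(k, Mul(Add(Pow(72, -1), Pow(63, -1)), Pow(Add(-217, 171), -1))) = Mul(-280, Mul(Add(Pow(72, -1), Pow(63, -1)), Pow(Add(-217, 171), -1))) = Mul(-280, Mul(Add(Rational(1, 72), Rational(1, 63)), Pow(-46, -1))) = Mul(-280, Mul(Rational(5, 168), Rational(-1, 46))) = Mul(-280, Rational(-5, 7728)) = Rational(25, 138)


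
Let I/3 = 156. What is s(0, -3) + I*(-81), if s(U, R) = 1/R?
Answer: -113725/3 ≈ -37908.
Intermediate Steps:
I = 468 (I = 3*156 = 468)
s(0, -3) + I*(-81) = 1/(-3) + 468*(-81) = -1/3 - 37908 = -113725/3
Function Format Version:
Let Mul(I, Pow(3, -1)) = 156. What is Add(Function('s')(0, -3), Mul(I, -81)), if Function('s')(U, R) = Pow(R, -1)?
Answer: Rational(-113725, 3) ≈ -37908.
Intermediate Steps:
I = 468 (I = Mul(3, 156) = 468)
Add(Function('s')(0, -3), Mul(I, -81)) = Add(Pow(-3, -1), Mul(468, -81)) = Add(Rational(-1, 3), -37908) = Rational(-113725, 3)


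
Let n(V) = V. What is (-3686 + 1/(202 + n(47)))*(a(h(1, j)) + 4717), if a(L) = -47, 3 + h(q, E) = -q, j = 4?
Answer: -4286186710/249 ≈ -1.7214e+7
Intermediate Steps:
h(q, E) = -3 - q
(-3686 + 1/(202 + n(47)))*(a(h(1, j)) + 4717) = (-3686 + 1/(202 + 47))*(-47 + 4717) = (-3686 + 1/249)*4670 = -917813/249*4670 = -4286186710/249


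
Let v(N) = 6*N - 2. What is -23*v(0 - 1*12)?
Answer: 1702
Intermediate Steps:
v(N) = -2 + 6*N
-23*v(0 - 1*12) = -23*(-2 + 6*(0 - 1*12)) = -23*(-2 + 6*(0 - 12)) = -23*(-2 + 6*(-12)) = -23*(-2 - 72) = -23*(-74) = -1*(-1702) = 1702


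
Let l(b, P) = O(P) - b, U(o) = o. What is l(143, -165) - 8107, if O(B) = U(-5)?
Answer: -8255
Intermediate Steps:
O(B) = -5
l(b, P) = -5 - b
l(143, -165) - 8107 = (-5 - 1*143) - 8107 = (-5 - 143) - 8107 = -148 - 8107 = -8255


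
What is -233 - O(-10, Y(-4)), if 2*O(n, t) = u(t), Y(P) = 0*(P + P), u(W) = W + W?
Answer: -233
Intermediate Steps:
u(W) = 2*W
Y(P) = 0 (Y(P) = 0*(2*P) = 0)
O(n, t) = t (O(n, t) = (2*t)/2 = t)
-233 - O(-10, Y(-4)) = -233 - 1*0 = -233 + 0 = -233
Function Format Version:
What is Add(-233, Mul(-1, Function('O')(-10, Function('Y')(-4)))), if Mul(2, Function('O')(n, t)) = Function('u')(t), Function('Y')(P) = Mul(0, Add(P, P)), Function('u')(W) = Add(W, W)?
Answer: -233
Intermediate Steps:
Function('u')(W) = Mul(2, W)
Function('Y')(P) = 0 (Function('Y')(P) = Mul(0, Mul(2, P)) = 0)
Function('O')(n, t) = t (Function('O')(n, t) = Mul(Rational(1, 2), Mul(2, t)) = t)
Add(-233, Mul(-1, Function('O')(-10, Function('Y')(-4)))) = Add(-233, Mul(-1, 0)) = Add(-233, 0) = -233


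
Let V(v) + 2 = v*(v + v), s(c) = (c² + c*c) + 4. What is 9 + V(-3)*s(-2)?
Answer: 201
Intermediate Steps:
s(c) = 4 + 2*c² (s(c) = (c² + c²) + 4 = 2*c² + 4 = 4 + 2*c²)
V(v) = -2 + 2*v² (V(v) = -2 + v*(v + v) = -2 + v*(2*v) = -2 + 2*v²)
9 + V(-3)*s(-2) = 9 + (-2 + 2*(-3)²)*(4 + 2*(-2)²) = 9 + (-2 + 2*9)*(4 + 2*4) = 9 + (-2 + 18)*(4 + 8) = 9 + 16*12 = 9 + 192 = 201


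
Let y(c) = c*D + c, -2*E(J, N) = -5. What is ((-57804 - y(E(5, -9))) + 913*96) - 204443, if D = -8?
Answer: -349163/2 ≈ -1.7458e+5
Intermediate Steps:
E(J, N) = 5/2 (E(J, N) = -½*(-5) = 5/2)
y(c) = -7*c (y(c) = c*(-8) + c = -8*c + c = -7*c)
((-57804 - y(E(5, -9))) + 913*96) - 204443 = ((-57804 - (-7)*5/2) + 913*96) - 204443 = ((-57804 - 1*(-35/2)) + 87648) - 204443 = ((-57804 + 35/2) + 87648) - 204443 = (-115573/2 + 87648) - 204443 = 59723/2 - 204443 = -349163/2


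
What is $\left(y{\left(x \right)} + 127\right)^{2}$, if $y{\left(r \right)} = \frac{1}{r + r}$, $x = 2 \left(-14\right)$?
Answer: $\frac{50566321}{3136} \approx 16124.0$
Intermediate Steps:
$x = -28$
$y{\left(r \right)} = \frac{1}{2 r}$
$\left(y{\left(x \right)} + 127\right)^{2} = \left(\frac{1}{2 \left(-28\right)} + 127\right)^{2} = \left(\frac{1}{2} \left(- \frac{1}{28}\right) + 127\right)^{2} = \left(- \frac{1}{56} + 127\right)^{2} = \left(\frac{7111}{56}\right)^{2} = \frac{50566321}{3136}$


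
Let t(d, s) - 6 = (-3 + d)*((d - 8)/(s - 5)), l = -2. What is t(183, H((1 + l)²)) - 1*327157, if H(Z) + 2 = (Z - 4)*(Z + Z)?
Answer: -4284463/13 ≈ -3.2957e+5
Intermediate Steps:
H(Z) = -2 + 2*Z*(-4 + Z) (H(Z) = -2 + (Z - 4)*(Z + Z) = -2 + (-4 + Z)*(2*Z) = -2 + 2*Z*(-4 + Z))
t(d, s) = 6 + (-8 + d)*(-3 + d)/(-5 + s) (t(d, s) = 6 + (-3 + d)*((d - 8)/(s - 5)) = 6 + (-3 + d)*((-8 + d)/(-5 + s)) = 6 + (-8 + d)*(-3 + d)/(-5 + s))
t(183, H((1 + l)²)) - 1*327157 = (-6 + 183² - 11*183 + 6*(-2 - 8*(1 - 2)² + 2*((1 - 2)²)²))/(-5 + (-2 - 8*(1 - 2)² + 2*((1 - 2)²)²)) - 1*327157 = (-6 + 33489 - 2013 + 6*(-2 - 8*(-1)² + 2*((-1)²)²))/(-5 + (-2 - 8*(-1)² + 2*((-1)²)²)) - 327157 = (-6 + 33489 - 2013 + 6*(-2 - 8*1 + 2*1²))/(-5 + (-2 - 8*1 + 2*1²)) - 327157 = (-6 + 33489 - 2013 + 6*(-2 - 8 + 2*1))/(-5 + (-2 - 8 + 2*1)) - 327157 = (-6 + 33489 - 2013 + 6*(-2 - 8 + 2))/(-5 + (-2 - 8 + 2)) - 327157 = (-6 + 33489 - 2013 + 6*(-8))/(-5 - 8) - 327157 = (-6 + 33489 - 2013 - 48)/(-13) - 327157 = -1/13*31422 - 327157 = -31422/13 - 327157 = -4284463/13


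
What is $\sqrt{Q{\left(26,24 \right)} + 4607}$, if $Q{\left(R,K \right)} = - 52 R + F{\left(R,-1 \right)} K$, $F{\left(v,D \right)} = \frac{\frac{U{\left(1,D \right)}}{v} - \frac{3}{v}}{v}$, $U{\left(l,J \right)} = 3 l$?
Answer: $\sqrt{3255} \approx 57.053$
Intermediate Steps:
$F{\left(v,D \right)} = 0$ ($F{\left(v,D \right)} = \frac{\frac{3 \cdot 1}{v} - \frac{3}{v}}{v} = \frac{\frac{3}{v} - \frac{3}{v}}{v} = \frac{0}{v} = 0$)
$Q{\left(R,K \right)} = - 52 R$ ($Q{\left(R,K \right)} = - 52 R + 0 K = - 52 R + 0 = - 52 R$)
$\sqrt{Q{\left(26,24 \right)} + 4607} = \sqrt{\left(-52\right) 26 + 4607} = \sqrt{-1352 + 4607} = \sqrt{3255}$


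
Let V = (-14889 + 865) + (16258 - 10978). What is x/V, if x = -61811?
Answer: 61811/8744 ≈ 7.0690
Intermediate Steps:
V = -8744 (V = -14024 + 5280 = -8744)
x/V = -61811/(-8744) = -61811*(-1/8744) = 61811/8744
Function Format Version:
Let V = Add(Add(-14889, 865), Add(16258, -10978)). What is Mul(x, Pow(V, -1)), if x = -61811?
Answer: Rational(61811, 8744) ≈ 7.0690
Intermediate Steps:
V = -8744 (V = Add(-14024, 5280) = -8744)
Mul(x, Pow(V, -1)) = Mul(-61811, Pow(-8744, -1)) = Mul(-61811, Rational(-1, 8744)) = Rational(61811, 8744)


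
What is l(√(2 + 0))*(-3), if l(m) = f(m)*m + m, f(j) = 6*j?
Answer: -36 - 3*√2 ≈ -40.243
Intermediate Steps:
l(m) = m + 6*m² (l(m) = (6*m)*m + m = 6*m² + m = m + 6*m²)
l(√(2 + 0))*(-3) = (√(2 + 0)*(1 + 6*√(2 + 0)))*(-3) = (√2*(1 + 6*√2))*(-3) = -3*√2*(1 + 6*√2)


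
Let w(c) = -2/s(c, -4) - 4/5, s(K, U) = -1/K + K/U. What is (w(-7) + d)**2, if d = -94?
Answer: 645261604/70225 ≈ 9188.5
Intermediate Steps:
w(c) = -4/5 - 2/(-1/c - c/4) (w(c) = -2/(-1/c + c/(-4)) - 4/5 = -2/(-1/c + c*(-1/4)) - 4*1/5 = -2/(-1/c - c/4) - 4/5 = -4/5 - 2/(-1/c - c/4))
(w(-7) + d)**2 = (4*(-4 - 1*(-7)**2 + 10*(-7))/(5*(4 + (-7)**2)) - 94)**2 = (4*(-4 - 1*49 - 70)/(5*(4 + 49)) - 94)**2 = ((4/5)*(-4 - 49 - 70)/53 - 94)**2 = ((4/5)*(1/53)*(-123) - 94)**2 = (-492/265 - 94)**2 = (-25402/265)**2 = 645261604/70225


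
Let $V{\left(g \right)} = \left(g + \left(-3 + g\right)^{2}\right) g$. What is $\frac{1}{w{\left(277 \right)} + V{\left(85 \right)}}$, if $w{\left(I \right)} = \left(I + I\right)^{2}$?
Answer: $\frac{1}{885681} \approx 1.1291 \cdot 10^{-6}$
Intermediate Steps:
$w{\left(I \right)} = 4 I^{2}$ ($w{\left(I \right)} = \left(2 I\right)^{2} = 4 I^{2}$)
$V{\left(g \right)} = g \left(g + \left(-3 + g\right)^{2}\right)$
$\frac{1}{w{\left(277 \right)} + V{\left(85 \right)}} = \frac{1}{4 \cdot 277^{2} + 85 \left(85 + \left(-3 + 85\right)^{2}\right)} = \frac{1}{4 \cdot 76729 + 85 \left(85 + 82^{2}\right)} = \frac{1}{306916 + 85 \left(85 + 6724\right)} = \frac{1}{306916 + 85 \cdot 6809} = \frac{1}{306916 + 578765} = \frac{1}{885681}$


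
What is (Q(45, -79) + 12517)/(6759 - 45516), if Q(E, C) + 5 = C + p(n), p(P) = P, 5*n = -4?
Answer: -62161/193785 ≈ -0.32077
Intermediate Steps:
n = -⅘ (n = (⅕)*(-4) = -⅘ ≈ -0.80000)
Q(E, C) = -29/5 + C (Q(E, C) = -5 + (C - ⅘) = -5 + (-⅘ + C) = -29/5 + C)
(Q(45, -79) + 12517)/(6759 - 45516) = ((-29/5 - 79) + 12517)/(6759 - 45516) = (-424/5 + 12517)/(-38757) = (62161/5)*(-1/38757) = -62161/193785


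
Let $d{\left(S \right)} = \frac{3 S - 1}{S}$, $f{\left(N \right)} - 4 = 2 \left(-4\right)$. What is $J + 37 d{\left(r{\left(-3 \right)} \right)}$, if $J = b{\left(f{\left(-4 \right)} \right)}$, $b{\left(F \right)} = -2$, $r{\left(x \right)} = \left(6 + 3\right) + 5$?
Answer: $\frac{1489}{14} \approx 106.36$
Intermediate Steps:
$f{\left(N \right)} = -4$ ($f{\left(N \right)} = 4 + 2 \left(-4\right) = 4 - 8 = -4$)
$r{\left(x \right)} = 14$ ($r{\left(x \right)} = 9 + 5 = 14$)
$J = -2$
$d{\left(S \right)} = \frac{-1 + 3 S}{S}$
$J + 37 d{\left(r{\left(-3 \right)} \right)} = -2 + 37 \left(3 - \frac{1}{14}\right) = -2 + 37 \cdot \frac{41}{14} = -2 + \frac{1517}{14} = \frac{1489}{14}$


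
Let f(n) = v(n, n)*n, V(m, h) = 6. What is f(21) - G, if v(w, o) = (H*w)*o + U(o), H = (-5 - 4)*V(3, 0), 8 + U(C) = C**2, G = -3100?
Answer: -487901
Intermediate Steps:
U(C) = -8 + C**2
H = -54 (H = (-5 - 4)*6 = -9*6 = -54)
v(w, o) = -8 + o**2 - 54*o*w (v(w, o) = (-54*w)*o + (-8 + o**2) = -54*o*w + (-8 + o**2) = -8 + o**2 - 54*o*w)
f(n) = n*(-8 - 53*n**2) (f(n) = (-8 + n**2 - 54*n*n)*n = (-8 + n**2 - 54*n**2)*n = (-8 - 53*n**2)*n = n*(-8 - 53*n**2))
f(21) - G = -1*21*(8 + 53*21**2) - 1*(-3100) = -1*21*(8 + 53*441) + 3100 = -1*21*(8 + 23373) + 3100 = -1*21*23381 + 3100 = -491001 + 3100 = -487901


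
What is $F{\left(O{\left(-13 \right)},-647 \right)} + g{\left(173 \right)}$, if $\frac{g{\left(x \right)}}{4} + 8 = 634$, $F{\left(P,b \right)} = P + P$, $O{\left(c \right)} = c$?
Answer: $2478$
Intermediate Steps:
$F{\left(P,b \right)} = 2 P$
$g{\left(x \right)} = 2504$ ($g{\left(x \right)} = -32 + 4 \cdot 634 = -32 + 2536 = 2504$)
$F{\left(O{\left(-13 \right)},-647 \right)} + g{\left(173 \right)} = 2 \left(-13\right) + 2504 = -26 + 2504 = 2478$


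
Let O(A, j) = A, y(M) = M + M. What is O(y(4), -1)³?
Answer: 512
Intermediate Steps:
y(M) = 2*M
O(y(4), -1)³ = (2*4)³ = 8³ = 512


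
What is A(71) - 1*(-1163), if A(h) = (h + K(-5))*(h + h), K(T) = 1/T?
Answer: 56083/5 ≈ 11217.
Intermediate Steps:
A(h) = 2*h*(-1/5 + h) (A(h) = (h + 1/(-5))*(h + h) = (h - 1/5)*(2*h) = (-1/5 + h)*(2*h) = 2*h*(-1/5 + h))
A(71) - 1*(-1163) = (2/5)*71*(-1 + 5*71) - 1*(-1163) = (2/5)*71*(-1 + 355) + 1163 = (2/5)*71*354 + 1163 = 50268/5 + 1163 = 56083/5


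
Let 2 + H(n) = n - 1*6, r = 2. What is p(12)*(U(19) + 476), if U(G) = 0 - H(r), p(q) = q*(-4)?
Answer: -23136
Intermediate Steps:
H(n) = -8 + n (H(n) = -2 + (n - 1*6) = -2 + (n - 6) = -2 + (-6 + n) = -8 + n)
p(q) = -4*q
U(G) = 6 (U(G) = 0 - (-8 + 2) = 0 - 1*(-6) = 0 + 6 = 6)
p(12)*(U(19) + 476) = (-4*12)*(6 + 476) = -48*482 = -23136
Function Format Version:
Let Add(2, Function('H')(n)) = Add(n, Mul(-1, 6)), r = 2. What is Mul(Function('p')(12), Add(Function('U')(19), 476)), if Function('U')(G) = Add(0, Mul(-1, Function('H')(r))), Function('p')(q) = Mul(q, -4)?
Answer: -23136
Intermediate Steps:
Function('H')(n) = Add(-8, n) (Function('H')(n) = Add(-2, Add(n, Mul(-1, 6))) = Add(-2, Add(n, -6)) = Add(-2, Add(-6, n)) = Add(-8, n))
Function('p')(q) = Mul(-4, q)
Function('U')(G) = 6 (Function('U')(G) = Add(0, Mul(-1, Add(-8, 2))) = Add(0, Mul(-1, -6)) = Add(0, 6) = 6)
Mul(Function('p')(12), Add(Function('U')(19), 476)) = Mul(Mul(-4, 12), Add(6, 476)) = Mul(-48, 482) = -23136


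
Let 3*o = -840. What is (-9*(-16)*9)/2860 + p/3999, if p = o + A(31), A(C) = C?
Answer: 372547/953095 ≈ 0.39088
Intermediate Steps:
o = -280 (o = (⅓)*(-840) = -280)
p = -249 (p = -280 + 31 = -249)
(-9*(-16)*9)/2860 + p/3999 = (-9*(-16)*9)/2860 - 249/3999 = (144*9)*(1/2860) - 249*1/3999 = 1296*(1/2860) - 83/1333 = 324/715 - 83/1333 = 372547/953095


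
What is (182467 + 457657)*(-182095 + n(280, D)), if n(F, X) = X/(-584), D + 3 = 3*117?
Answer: -8509154569334/73 ≈ -1.1656e+11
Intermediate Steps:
D = 348 (D = -3 + 3*117 = -3 + 351 = 348)
n(F, X) = -X/584 (n(F, X) = X*(-1/584) = -X/584)
(182467 + 457657)*(-182095 + n(280, D)) = (182467 + 457657)*(-182095 - 1/584*348) = 640124*(-182095 - 87/146) = 640124*(-26585957/146) = -8509154569334/73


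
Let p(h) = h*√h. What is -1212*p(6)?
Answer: -7272*√6 ≈ -17813.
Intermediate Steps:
p(h) = h^(3/2)
-1212*p(6) = -7272*√6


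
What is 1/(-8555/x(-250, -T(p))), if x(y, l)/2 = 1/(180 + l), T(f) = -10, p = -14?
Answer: -1/812725 ≈ -1.2304e-6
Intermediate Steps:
x(y, l) = 2/(180 + l)
1/(-8555/x(-250, -T(p))) = 1/(-8555/(2/(180 - 1*(-10)))) = 1/(-8555/(2/(180 + 10))) = 1/(-8555/(2/190)) = 1/(-8555/(2*(1/190))) = 1/(-8555/1/95) = 1/(-8555*95) = 1/(-812725) = -1/812725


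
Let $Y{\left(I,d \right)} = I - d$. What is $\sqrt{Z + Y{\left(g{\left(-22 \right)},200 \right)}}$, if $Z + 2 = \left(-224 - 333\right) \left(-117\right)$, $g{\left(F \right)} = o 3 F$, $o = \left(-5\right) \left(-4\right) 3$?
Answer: $\sqrt{61007} \approx 247.0$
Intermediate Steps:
$o = 60$ ($o = 20 \cdot 3 = 60$)
$g{\left(F \right)} = 180 F$ ($g{\left(F \right)} = 60 \cdot 3 F = 180 F$)
$Z = 65167$ ($Z = -2 + \left(-224 - 333\right) \left(-117\right) = -2 - -65169 = -2 + 65169 = 65167$)
$\sqrt{Z + Y{\left(g{\left(-22 \right)},200 \right)}} = \sqrt{65167 + \left(180 \left(-22\right) - 200\right)} = \sqrt{65167 - 4160} = \sqrt{61007}$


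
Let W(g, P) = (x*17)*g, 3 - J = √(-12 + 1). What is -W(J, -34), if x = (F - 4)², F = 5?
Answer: -51 + 17*I*√11 ≈ -51.0 + 56.383*I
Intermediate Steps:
J = 3 - I*√11 (J = 3 - √(-12 + 1) = 3 - √(-11) = 3 - I*√11 ≈ 3.0 - 3.3166*I)
x = 1 (x = (5 - 4)² = 1² = 1)
W(g, P) = 17*g (W(g, P) = (1*17)*g = 17*g)
-W(J, -34) = -17*(3 - I*√11) = -(51 - 17*I*√11) = -51 + 17*I*√11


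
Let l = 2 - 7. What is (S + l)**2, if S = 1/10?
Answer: 2401/100 ≈ 24.010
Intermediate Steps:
S = 1/10 ≈ 0.10000
l = -5
(S + l)**2 = (1/10 - 5)**2 = (-49/10)**2 = 2401/100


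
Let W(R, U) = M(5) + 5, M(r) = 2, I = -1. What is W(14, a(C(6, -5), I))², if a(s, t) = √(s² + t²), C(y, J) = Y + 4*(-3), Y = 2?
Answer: 49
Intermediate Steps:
C(y, J) = -10 (C(y, J) = 2 + 4*(-3) = 2 - 12 = -10)
W(R, U) = 7 (W(R, U) = 2 + 5 = 7)
W(14, a(C(6, -5), I))² = 7² = 49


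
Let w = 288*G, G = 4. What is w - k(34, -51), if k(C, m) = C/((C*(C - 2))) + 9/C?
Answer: 626527/544 ≈ 1151.7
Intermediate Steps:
w = 1152 (w = 288*4 = 1152)
k(C, m) = 1/(-2 + C) + 9/C (k(C, m) = C/((C*(-2 + C))) + 9/C = C*(1/(C*(-2 + C))) + 9/C = 1/(-2 + C) + 9/C)
w - k(34, -51) = 1152 - 2*(-9 + 5*34)/(34*(-2 + 34)) = 1152 - 2*(-9 + 170)/(34*32) = 1152 - 2*161/(34*32) = 1152 - 1*161/544 = 1152 - 161/544 = 626527/544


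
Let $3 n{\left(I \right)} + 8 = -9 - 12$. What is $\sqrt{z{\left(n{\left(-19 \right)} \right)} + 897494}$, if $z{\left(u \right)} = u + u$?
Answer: $\frac{2 \sqrt{2019318}}{3} \approx 947.35$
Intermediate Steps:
$n{\left(I \right)} = - \frac{29}{3}$ ($n{\left(I \right)} = - \frac{8}{3} + \frac{-9 - 12}{3} = - \frac{8}{3} + \frac{1}{3} \left(-21\right) = - \frac{8}{3} - 7 = - \frac{29}{3}$)
$z{\left(u \right)} = 2 u$
$\sqrt{z{\left(n{\left(-19 \right)} \right)} + 897494} = \sqrt{2 \left(- \frac{29}{3}\right) + 897494} = \sqrt{- \frac{58}{3} + 897494} = \sqrt{\frac{2692424}{3}} = \frac{2 \sqrt{2019318}}{3}$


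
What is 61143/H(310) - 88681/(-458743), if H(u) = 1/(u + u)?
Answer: 17390332503061/458743 ≈ 3.7909e+7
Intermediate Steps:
H(u) = 1/(2*u)
61143/H(310) - 88681/(-458743) = 61143/(((½)/310)) - 88681/(-458743) = 61143/(((½)*(1/310))) - 88681*(-1/458743) = 61143/(1/620) + 88681/458743 = 61143*620 + 88681/458743 = 37908660 + 88681/458743 = 17390332503061/458743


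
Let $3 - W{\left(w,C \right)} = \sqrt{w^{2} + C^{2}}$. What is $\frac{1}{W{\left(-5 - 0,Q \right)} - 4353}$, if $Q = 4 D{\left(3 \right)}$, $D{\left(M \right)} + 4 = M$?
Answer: $- \frac{4350}{18922459} + \frac{\sqrt{41}}{18922459} \approx -0.00022955$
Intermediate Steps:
$D{\left(M \right)} = -4 + M$
$Q = -4$ ($Q = 4 \left(-4 + 3\right) = 4 \left(-1\right) = -4$)
$W{\left(w,C \right)} = 3 - \sqrt{C^{2} + w^{2}}$ ($W{\left(w,C \right)} = 3 - \sqrt{w^{2} + C^{2}} = 3 - \sqrt{C^{2} + w^{2}}$)
$\frac{1}{W{\left(-5 - 0,Q \right)} - 4353} = \frac{1}{\left(3 - \sqrt{\left(-4\right)^{2} + \left(-5 - 0\right)^{2}}\right) - 4353} = \frac{1}{\left(3 - \sqrt{16 + \left(-5 + 0\right)^{2}}\right) - 4353} = \frac{1}{\left(3 - \sqrt{16 + \left(-5\right)^{2}}\right) - 4353} = \frac{1}{\left(3 - \sqrt{16 + 25}\right) - 4353} = \frac{1}{\left(3 - \sqrt{41}\right) - 4353} = \frac{1}{-4350 - \sqrt{41}}$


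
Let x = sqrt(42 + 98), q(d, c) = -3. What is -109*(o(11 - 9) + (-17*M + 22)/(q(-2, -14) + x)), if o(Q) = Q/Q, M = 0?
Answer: -21473/131 - 4796*sqrt(35)/131 ≈ -380.51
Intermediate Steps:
x = 2*sqrt(35) (x = sqrt(140) = 2*sqrt(35) ≈ 11.832)
o(Q) = 1
-109*(o(11 - 9) + (-17*M + 22)/(q(-2, -14) + x)) = -109*(1 + (-17*0 + 22)/(-3 + 2*sqrt(35))) = -109*(1 + (0 + 22)/(-3 + 2*sqrt(35))) = -109*(1 + 22/(-3 + 2*sqrt(35))) = -109 - 2398/(-3 + 2*sqrt(35))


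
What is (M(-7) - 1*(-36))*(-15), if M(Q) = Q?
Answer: -435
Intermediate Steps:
(M(-7) - 1*(-36))*(-15) = (-7 - 1*(-36))*(-15) = (-7 + 36)*(-15) = 29*(-15) = -435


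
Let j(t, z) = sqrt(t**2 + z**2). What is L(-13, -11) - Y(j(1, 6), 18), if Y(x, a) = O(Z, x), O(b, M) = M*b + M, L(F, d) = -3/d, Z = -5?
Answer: 3/11 + 4*sqrt(37) ≈ 24.604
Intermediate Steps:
O(b, M) = M + M*b
Y(x, a) = -4*x (Y(x, a) = x*(1 - 5) = x*(-4) = -4*x)
L(-13, -11) - Y(j(1, 6), 18) = -3/(-11) - (-4)*sqrt(1**2 + 6**2) = -3*(-1/11) - (-4)*sqrt(1 + 36) = 3/11 - (-4)*sqrt(37) = 3/11 + 4*sqrt(37)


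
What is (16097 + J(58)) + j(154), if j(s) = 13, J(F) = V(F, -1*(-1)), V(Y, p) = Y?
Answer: 16168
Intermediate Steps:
J(F) = F
(16097 + J(58)) + j(154) = (16097 + 58) + 13 = 16155 + 13 = 16168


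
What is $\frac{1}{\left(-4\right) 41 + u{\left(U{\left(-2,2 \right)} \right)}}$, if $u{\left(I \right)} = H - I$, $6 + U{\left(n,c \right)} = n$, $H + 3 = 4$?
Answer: $- \frac{1}{155} \approx -0.0064516$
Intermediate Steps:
$H = 1$ ($H = -3 + 4 = 1$)
$U{\left(n,c \right)} = -6 + n$
$u{\left(I \right)} = 1 - I$
$\frac{1}{\left(-4\right) 41 + u{\left(U{\left(-2,2 \right)} \right)}} = \frac{1}{\left(-4\right) 41 + \left(1 - \left(-6 - 2\right)\right)} = \frac{1}{-164 + \left(1 - -8\right)} = \frac{1}{-164 + \left(1 + 8\right)} = \frac{1}{-164 + 9} = \frac{1}{-155} = - \frac{1}{155}$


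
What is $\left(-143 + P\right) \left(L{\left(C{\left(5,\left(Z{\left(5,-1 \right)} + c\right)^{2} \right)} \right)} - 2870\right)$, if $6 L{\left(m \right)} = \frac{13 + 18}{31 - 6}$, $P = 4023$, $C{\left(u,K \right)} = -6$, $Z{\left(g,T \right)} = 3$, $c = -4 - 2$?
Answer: $- \frac{167021972}{15} \approx -1.1135 \cdot 10^{7}$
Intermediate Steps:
$c = -6$
$L{\left(m \right)} = \frac{31}{150}$ ($L{\left(m \right)} = \frac{\left(13 + 18\right) \frac{1}{31 - 6}}{6} = \frac{31 \cdot \frac{1}{25}}{6} = \frac{1}{6} \cdot \frac{31}{25} = \frac{31}{150}$)
$\left(-143 + P\right) \left(L{\left(C{\left(5,\left(Z{\left(5,-1 \right)} + c\right)^{2} \right)} \right)} - 2870\right) = \left(-143 + 4023\right) \left(\frac{31}{150} - 2870\right) = 3880 \left(- \frac{430469}{150}\right) = - \frac{167021972}{15}$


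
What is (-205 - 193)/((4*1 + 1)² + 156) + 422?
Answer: 75984/181 ≈ 419.80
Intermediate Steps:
(-205 - 193)/((4*1 + 1)² + 156) + 422 = -398/((4 + 1)² + 156) + 422 = -398/(5² + 156) + 422 = -398/(25 + 156) + 422 = -398/181 + 422 = 75984/181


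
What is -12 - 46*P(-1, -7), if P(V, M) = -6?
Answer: 264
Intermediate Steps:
-12 - 46*P(-1, -7) = -12 - 46*(-6) = -12 + 276 = 264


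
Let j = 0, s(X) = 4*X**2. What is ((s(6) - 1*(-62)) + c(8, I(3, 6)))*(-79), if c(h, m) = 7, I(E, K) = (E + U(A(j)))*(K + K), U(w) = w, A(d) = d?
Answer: -16827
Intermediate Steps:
I(E, K) = 2*E*K (I(E, K) = (E + 0)*(K + K) = E*(2*K) = 2*E*K)
((s(6) - 1*(-62)) + c(8, I(3, 6)))*(-79) = ((4*6**2 - 1*(-62)) + 7)*(-79) = ((4*36 + 62) + 7)*(-79) = ((144 + 62) + 7)*(-79) = (206 + 7)*(-79) = 213*(-79) = -16827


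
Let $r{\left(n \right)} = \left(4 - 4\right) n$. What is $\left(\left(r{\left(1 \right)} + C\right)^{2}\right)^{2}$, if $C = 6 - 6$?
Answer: $0$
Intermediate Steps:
$r{\left(n \right)} = 0$ ($r{\left(n \right)} = 0 n = 0$)
$C = 0$ ($C = 6 - 6 = 0$)
$\left(\left(r{\left(1 \right)} + C\right)^{2}\right)^{2} = \left(\left(0 + 0\right)^{2}\right)^{2} = \left(0^{2}\right)^{2} = 0^{2} = 0$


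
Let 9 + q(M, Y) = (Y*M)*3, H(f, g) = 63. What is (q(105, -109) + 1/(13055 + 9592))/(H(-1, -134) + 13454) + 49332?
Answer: 15100709336101/306119499 ≈ 49329.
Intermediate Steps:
q(M, Y) = -9 + 3*M*Y (q(M, Y) = -9 + (Y*M)*3 = -9 + (M*Y)*3 = -9 + 3*M*Y)
(q(105, -109) + 1/(13055 + 9592))/(H(-1, -134) + 13454) + 49332 = ((-9 + 3*105*(-109)) + 1/(13055 + 9592))/(63 + 13454) + 49332 = ((-9 - 34335) + 1/22647)/13517 + 49332 = (-34344 + 1/22647)*(1/13517) + 49332 = -777788567/22647*1/13517 + 49332 = -777788567/306119499 + 49332 = 15100709336101/306119499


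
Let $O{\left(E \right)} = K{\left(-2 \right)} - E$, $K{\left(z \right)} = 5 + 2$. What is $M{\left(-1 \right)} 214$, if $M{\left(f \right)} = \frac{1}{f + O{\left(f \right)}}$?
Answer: $\frac{214}{7} \approx 30.571$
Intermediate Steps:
$K{\left(z \right)} = 7$
$O{\left(E \right)} = 7 - E$
$M{\left(f \right)} = \frac{1}{7}$ ($M{\left(f \right)} = \frac{1}{f - \left(-7 + f\right)} = \frac{1}{7}$)
$M{\left(-1 \right)} 214 = \frac{1}{7} \cdot 214 = \frac{214}{7}$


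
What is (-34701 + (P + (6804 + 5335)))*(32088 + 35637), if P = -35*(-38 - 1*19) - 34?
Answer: -1395202725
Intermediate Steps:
P = 1961 (P = -35*(-38 - 19) - 34 = -35*(-57) - 34 = 1995 - 34 = 1961)
(-34701 + (P + (6804 + 5335)))*(32088 + 35637) = (-34701 + (1961 + (6804 + 5335)))*(32088 + 35637) = (-34701 + (1961 + 12139))*67725 = (-34701 + 14100)*67725 = -20601*67725 = -1395202725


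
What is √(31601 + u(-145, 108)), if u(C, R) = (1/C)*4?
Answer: √664410445/145 ≈ 177.77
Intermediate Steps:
u(C, R) = 4/C
√(31601 + u(-145, 108)) = √(31601 + 4/(-145)) = √(31601 + 4*(-1/145)) = √(31601 - 4/145) = √(4582141/145) = √664410445/145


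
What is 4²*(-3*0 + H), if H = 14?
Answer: 224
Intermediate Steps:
4²*(-3*0 + H) = 4²*(-3*0 + 14) = 16*(0 + 14) = 16*14 = 224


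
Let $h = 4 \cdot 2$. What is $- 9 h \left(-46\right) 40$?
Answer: $132480$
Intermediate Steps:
$h = 8$
$- 9 h \left(-46\right) 40 = \left(-9\right) 8 \left(-46\right) 40 = \left(-72\right) \left(-46\right) 40 = 3312 \cdot 40 = 132480$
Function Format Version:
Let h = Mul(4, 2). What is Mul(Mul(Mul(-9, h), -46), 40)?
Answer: 132480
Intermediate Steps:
h = 8
Mul(Mul(Mul(-9, h), -46), 40) = Mul(Mul(Mul(-9, 8), -46), 40) = Mul(Mul(-72, -46), 40) = Mul(3312, 40) = 132480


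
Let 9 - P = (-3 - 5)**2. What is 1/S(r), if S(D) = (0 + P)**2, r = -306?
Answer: 1/3025 ≈ 0.00033058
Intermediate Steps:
P = -55 (P = 9 - (-3 - 5)**2 = 9 - 1*(-8)**2 = 9 - 1*64 = 9 - 64 = -55)
S(D) = 3025 (S(D) = (0 - 55)**2 = (-55)**2 = 3025)
1/S(r) = 1/3025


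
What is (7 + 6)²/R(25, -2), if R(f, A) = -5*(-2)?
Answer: 169/10 ≈ 16.900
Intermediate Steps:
R(f, A) = 10
(7 + 6)²/R(25, -2) = (7 + 6)²/10 = 13²*(⅒) = 169*(⅒) = 169/10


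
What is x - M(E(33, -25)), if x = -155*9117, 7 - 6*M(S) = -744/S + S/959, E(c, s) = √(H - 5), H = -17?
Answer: -8478817/6 + 356759*I*√22/63294 ≈ -1.4131e+6 + 26.438*I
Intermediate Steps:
E(c, s) = I*√22 (E(c, s) = √(-17 - 5) = √(-22) = I*√22)
M(S) = 7/6 + 124/S - S/5754 (M(S) = 7/6 - (-744/S + S/959)/6 = 7/6 + (124/S - S/5754) = 7/6 + 124/S - S/5754)
x = -1413135
x - M(E(33, -25)) = -1413135 - (713496 - I*√22*(-6713 + I*√22))/(5754*(I*√22)) = -1413135 - (-I*√22/22)*(713496 - I*√22*(-6713 + I*√22))/5754 = -1413135 - (-1)*I*√22*(713496 - I*√22*(-6713 + I*√22))/126588 = -1413135 + I*√22*(713496 - I*√22*(-6713 + I*√22))/126588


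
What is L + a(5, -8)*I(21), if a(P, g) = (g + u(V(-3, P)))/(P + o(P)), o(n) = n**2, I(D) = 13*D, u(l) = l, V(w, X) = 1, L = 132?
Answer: 683/10 ≈ 68.300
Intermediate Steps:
a(P, g) = (1 + g)/(P + P**2) (a(P, g) = (g + 1)/(P + P**2) = (1 + g)/(P + P**2))
L + a(5, -8)*I(21) = 132 + ((1 - 8)/(5*(1 + 5)))*(13*21) = 132 + ((1/5)*(-7)/6)*273 = 132 + ((1/5)*(1/6)*(-7))*273 = 132 - 7/30*273 = 132 - 637/10 = 683/10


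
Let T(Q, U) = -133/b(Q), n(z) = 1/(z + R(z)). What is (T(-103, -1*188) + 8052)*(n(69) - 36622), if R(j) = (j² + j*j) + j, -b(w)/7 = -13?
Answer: -406861009813/1380 ≈ -2.9483e+8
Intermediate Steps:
b(w) = 91 (b(w) = -7*(-13) = 91)
R(j) = j + 2*j² (R(j) = (j² + j²) + j = 2*j² + j = j + 2*j²)
n(z) = 1/(z + z*(1 + 2*z))
T(Q, U) = -19/13 (T(Q, U) = -133/91 = -133*1/91 = -19/13)
(T(-103, -1*188) + 8052)*(n(69) - 36622) = (-19/13 + 8052)*((½)/(69*(1 + 69)) - 36622) = 104657*((½)*(1/69)/70 - 36622)/13 = 104657*((½)*(1/69)*(1/70) - 36622)/13 = 104657*(1/9660 - 36622)/13 = (104657/13)*(-353768519/9660) = -406861009813/1380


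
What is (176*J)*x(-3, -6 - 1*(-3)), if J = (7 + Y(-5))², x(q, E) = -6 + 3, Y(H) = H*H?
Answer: -540672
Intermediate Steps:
Y(H) = H²
x(q, E) = -3
J = 1024 (J = (7 + (-5)²)² = (7 + 25)² = 32² = 1024)
(176*J)*x(-3, -6 - 1*(-3)) = (176*1024)*(-3) = 180224*(-3) = -540672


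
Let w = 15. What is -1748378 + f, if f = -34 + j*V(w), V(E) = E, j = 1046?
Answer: -1732722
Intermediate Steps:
f = 15656 (f = -34 + 1046*15 = -34 + 15690 = 15656)
-1748378 + f = -1748378 + 15656 = -1732722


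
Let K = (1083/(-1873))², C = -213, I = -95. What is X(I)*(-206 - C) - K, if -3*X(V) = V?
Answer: 2329387118/10524387 ≈ 221.33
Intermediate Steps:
X(V) = -V/3
K = 1172889/3508129 (K = (1083*(-1/1873))² = (-1083/1873)² = 1172889/3508129 ≈ 0.33433)
X(I)*(-206 - C) - K = (-⅓*(-95))*(-206 - 1*(-213)) - 1*1172889/3508129 = 95*(-206 + 213)/3 - 1172889/3508129 = (95/3)*7 - 1172889/3508129 = 665/3 - 1172889/3508129 = 2329387118/10524387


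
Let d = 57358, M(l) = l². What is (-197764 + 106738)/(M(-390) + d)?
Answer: -45513/104729 ≈ -0.43458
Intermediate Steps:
(-197764 + 106738)/(M(-390) + d) = (-197764 + 106738)/((-390)² + 57358) = -91026/(152100 + 57358) = -91026/209458 = -91026*1/209458 = -45513/104729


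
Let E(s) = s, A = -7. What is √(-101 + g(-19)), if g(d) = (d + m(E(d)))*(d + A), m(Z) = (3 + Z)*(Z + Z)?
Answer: I*√15415 ≈ 124.16*I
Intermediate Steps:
m(Z) = 2*Z*(3 + Z) (m(Z) = (3 + Z)*(2*Z) = 2*Z*(3 + Z))
g(d) = (-7 + d)*(d + 2*d*(3 + d)) (g(d) = (d + 2*d*(3 + d))*(d - 7) = (d + 2*d*(3 + d))*(-7 + d) = (-7 + d)*(d + 2*d*(3 + d)))
√(-101 + g(-19)) = √(-101 - 19*(-49 - 7*(-19) + 2*(-19)²)) = √(-101 - 19*(-49 + 133 + 2*361)) = √(-101 - 19*(-49 + 133 + 722)) = √(-101 - 19*806) = √(-101 - 15314) = √(-15415) = I*√15415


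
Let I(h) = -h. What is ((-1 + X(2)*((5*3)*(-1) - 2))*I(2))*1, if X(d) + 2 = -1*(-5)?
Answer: 104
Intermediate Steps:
X(d) = 3 (X(d) = -2 - 1*(-5) = -2 + 5 = 3)
((-1 + X(2)*((5*3)*(-1) - 2))*I(2))*1 = ((-1 + 3*((5*3)*(-1) - 2))*(-1*2))*1 = ((-1 + 3*(15*(-1) - 2))*(-2))*1 = ((-1 + 3*(-15 - 2))*(-2))*1 = ((-1 + 3*(-17))*(-2))*1 = ((-1 - 51)*(-2))*1 = -52*(-2)*1 = 104*1 = 104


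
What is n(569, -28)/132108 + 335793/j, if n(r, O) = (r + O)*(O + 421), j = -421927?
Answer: 15115407869/18579977372 ≈ 0.81353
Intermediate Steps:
n(r, O) = (421 + O)*(O + r) (n(r, O) = (O + r)*(421 + O) = (421 + O)*(O + r))
n(569, -28)/132108 + 335793/j = ((-28)² + 421*(-28) + 421*569 - 28*569)/132108 + 335793/(-421927) = (784 - 11788 + 239549 - 15932)*(1/132108) + 335793*(-1/421927) = 212613*(1/132108) - 335793/421927 = 70871/44036 - 335793/421927 = 15115407869/18579977372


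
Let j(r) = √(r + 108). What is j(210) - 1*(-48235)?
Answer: 48235 + √318 ≈ 48253.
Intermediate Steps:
j(r) = √(108 + r)
j(210) - 1*(-48235) = √(108 + 210) - 1*(-48235) = √318 + 48235 = 48235 + √318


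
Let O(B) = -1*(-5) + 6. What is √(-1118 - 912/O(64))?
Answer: I*√145310/11 ≈ 34.654*I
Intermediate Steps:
O(B) = 11 (O(B) = 5 + 6 = 11)
√(-1118 - 912/O(64)) = √(-1118 - 912/11) = √(-13210/11) = I*√145310/11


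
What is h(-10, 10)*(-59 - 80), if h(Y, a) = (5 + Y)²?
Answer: -3475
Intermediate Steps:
h(-10, 10)*(-59 - 80) = (5 - 10)²*(-59 - 80) = (-5)²*(-139) = 25*(-139) = -3475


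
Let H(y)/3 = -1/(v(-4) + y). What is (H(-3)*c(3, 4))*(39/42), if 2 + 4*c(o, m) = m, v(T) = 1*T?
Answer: 39/196 ≈ 0.19898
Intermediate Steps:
v(T) = T
c(o, m) = -½ + m/4
H(y) = -3/(-4 + y) (H(y) = 3*(-1/(-4 + y)) = -3/(-4 + y))
(H(-3)*c(3, 4))*(39/42) = ((-3/(-4 - 3))*(-½ + (¼)*4))*(39/42) = ((-3/(-7))*(-½ + 1))*(39*(1/42)) = (-3*(-⅐)*(½))*(13/14) = ((3/7)*(½))*(13/14) = (3/14)*(13/14) = 39/196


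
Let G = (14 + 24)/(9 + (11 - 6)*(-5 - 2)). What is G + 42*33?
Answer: 17999/13 ≈ 1384.5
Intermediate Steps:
G = -19/13 (G = 38/(9 + 5*(-7)) = 38/(9 - 35) = 38/(-26) = 38*(-1/26) = -19/13 ≈ -1.4615)
G + 42*33 = -19/13 + 42*33 = -19/13 + 1386 = 17999/13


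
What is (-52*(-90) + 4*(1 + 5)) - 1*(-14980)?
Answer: 19684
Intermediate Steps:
(-52*(-90) + 4*(1 + 5)) - 1*(-14980) = (4680 + 4*6) + 14980 = (4680 + 24) + 14980 = 4704 + 14980 = 19684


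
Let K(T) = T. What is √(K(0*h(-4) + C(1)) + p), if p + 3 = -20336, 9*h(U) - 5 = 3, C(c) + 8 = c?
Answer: I*√20346 ≈ 142.64*I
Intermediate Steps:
C(c) = -8 + c
h(U) = 8/9 (h(U) = 5/9 + (⅑)*3 = 5/9 + ⅓ = 8/9)
p = -20339 (p = -3 - 20336 = -20339)
√(K(0*h(-4) + C(1)) + p) = √((0*(8/9) + (-8 + 1)) - 20339) = √((0 - 7) - 20339) = √(-7 - 20339) = √(-20346) = I*√20346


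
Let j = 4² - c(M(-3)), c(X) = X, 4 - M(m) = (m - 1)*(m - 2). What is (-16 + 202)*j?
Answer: 5952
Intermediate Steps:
M(m) = 4 - (-1 + m)*(-2 + m) (M(m) = 4 - (m - 1)*(m - 2) = 4 - (-1 + m)*(-2 + m))
j = 32 (j = 4² - (2 - 1*(-3)² + 3*(-3)) = 16 - (2 - 1*9 - 9) = 16 - (2 - 9 - 9) = 16 - 1*(-16) = 16 + 16 = 32)
(-16 + 202)*j = (-16 + 202)*32 = 186*32 = 5952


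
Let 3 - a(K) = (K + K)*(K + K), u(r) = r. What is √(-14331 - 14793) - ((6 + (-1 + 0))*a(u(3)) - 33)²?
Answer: -39204 + 6*I*√809 ≈ -39204.0 + 170.66*I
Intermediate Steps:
a(K) = 3 - 4*K² (a(K) = 3 - (K + K)*(K + K) = 3 - 2*K*2*K = 3 - 4*K²)
√(-14331 - 14793) - ((6 + (-1 + 0))*a(u(3)) - 33)² = √(-14331 - 14793) - ((6 + (-1 + 0))*(3 - 4*3²) - 33)² = √(-29124) - ((6 - 1)*(3 - 4*9) - 33)² = 6*I*√809 - (5*(3 - 36) - 33)² = 6*I*√809 - (5*(-33) - 33)² = 6*I*√809 - (-165 - 33)² = 6*I*√809 - 1*(-198)² = 6*I*√809 - 1*39204 = 6*I*√809 - 39204 = -39204 + 6*I*√809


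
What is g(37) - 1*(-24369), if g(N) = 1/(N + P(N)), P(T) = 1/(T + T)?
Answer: 66746765/2739 ≈ 24369.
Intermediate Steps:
P(T) = 1/(2*T)
g(N) = 1/(N + 1/(2*N))
g(37) - 1*(-24369) = 2*37/(1 + 2*37**2) - 1*(-24369) = 2*37/(1 + 2*1369) + 24369 = 2*37/(1 + 2738) + 24369 = 2*37/2739 + 24369 = 2*37*(1/2739) + 24369 = 74/2739 + 24369 = 66746765/2739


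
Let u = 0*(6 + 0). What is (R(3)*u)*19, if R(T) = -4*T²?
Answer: 0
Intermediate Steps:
u = 0 (u = 0*6 = 0)
(R(3)*u)*19 = (-4*3²*0)*19 = (-4*9*0)*19 = -36*0*19 = 0*19 = 0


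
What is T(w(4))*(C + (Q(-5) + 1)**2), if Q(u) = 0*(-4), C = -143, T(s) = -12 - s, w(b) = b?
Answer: 2272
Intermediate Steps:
Q(u) = 0
T(w(4))*(C + (Q(-5) + 1)**2) = (-12 - 1*4)*(-143 + (0 + 1)**2) = (-12 - 4)*(-143 + 1**2) = -16*(-143 + 1) = -16*(-142) = 2272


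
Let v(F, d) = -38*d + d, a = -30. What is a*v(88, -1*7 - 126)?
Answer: -147630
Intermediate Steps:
v(F, d) = -37*d
a*v(88, -1*7 - 126) = -(-1110)*(-1*7 - 126) = -(-1110)*(-7 - 126) = -(-1110)*(-133) = -30*4921 = -147630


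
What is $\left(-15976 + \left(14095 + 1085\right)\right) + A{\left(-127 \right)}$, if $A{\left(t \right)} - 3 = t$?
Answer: $-920$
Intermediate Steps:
$A{\left(t \right)} = 3 + t$
$\left(-15976 + \left(14095 + 1085\right)\right) + A{\left(-127 \right)} = \left(-15976 + \left(14095 + 1085\right)\right) + \left(3 - 127\right) = \left(-15976 + 15180\right) - 124 = -796 - 124 = -920$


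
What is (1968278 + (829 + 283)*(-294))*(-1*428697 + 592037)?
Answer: 268098109000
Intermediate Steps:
(1968278 + (829 + 283)*(-294))*(-1*428697 + 592037) = (1968278 + 1112*(-294))*(-428697 + 592037) = (1968278 - 326928)*163340 = 1641350*163340 = 268098109000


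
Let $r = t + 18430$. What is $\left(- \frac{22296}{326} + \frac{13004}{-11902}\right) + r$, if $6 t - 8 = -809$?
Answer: $\frac{35360882561}{1940026} \approx 18227.0$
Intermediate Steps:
$t = - \frac{267}{2}$ ($t = \frac{4}{3} + \frac{1}{6} \left(-809\right) = \frac{4}{3} - \frac{809}{6} = - \frac{267}{2} \approx -133.5$)
$r = \frac{36593}{2}$ ($r = - \frac{267}{2} + 18430 = \frac{36593}{2} \approx 18297.0$)
$\left(- \frac{22296}{326} + \frac{13004}{-11902}\right) + r = \left(- \frac{22296}{326} + \frac{13004}{-11902}\right) + \frac{36593}{2} = \left(\left(-22296\right) \frac{1}{326} + 13004 \left(- \frac{1}{11902}\right)\right) + \frac{36593}{2} = \left(- \frac{11148}{163} - \frac{6502}{5951}\right) + \frac{36593}{2} = - \frac{67401574}{970013} + \frac{36593}{2} = \frac{35360882561}{1940026}$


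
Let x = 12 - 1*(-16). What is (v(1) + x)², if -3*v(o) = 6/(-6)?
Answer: 7225/9 ≈ 802.78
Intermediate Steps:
v(o) = ⅓ (v(o) = -2/(-6) = -2*(-1)/6 = -⅓*(-1) = ⅓)
x = 28 (x = 12 + 16 = 28)
(v(1) + x)² = (⅓ + 28)² = (85/3)² = 7225/9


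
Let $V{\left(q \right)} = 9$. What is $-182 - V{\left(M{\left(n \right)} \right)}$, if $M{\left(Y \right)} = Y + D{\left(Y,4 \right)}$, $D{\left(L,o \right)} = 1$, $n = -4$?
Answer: $-191$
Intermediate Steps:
$M{\left(Y \right)} = 1 + Y$ ($M{\left(Y \right)} = Y + 1 = 1 + Y$)
$-182 - V{\left(M{\left(n \right)} \right)} = -182 - 9 = -191$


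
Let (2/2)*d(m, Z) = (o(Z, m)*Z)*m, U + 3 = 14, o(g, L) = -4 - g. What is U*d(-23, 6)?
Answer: 15180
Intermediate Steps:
U = 11 (U = -3 + 14 = 11)
d(m, Z) = Z*m*(-4 - Z) (d(m, Z) = ((-4 - Z)*Z)*m = (Z*(-4 - Z))*m = Z*m*(-4 - Z))
U*d(-23, 6) = 11*(-1*6*(-23)*(4 + 6)) = 11*(-1*6*(-23)*10) = 11*1380 = 15180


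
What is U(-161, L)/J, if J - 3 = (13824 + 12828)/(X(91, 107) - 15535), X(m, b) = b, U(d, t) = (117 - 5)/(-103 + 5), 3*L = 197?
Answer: -1102/1227 ≈ -0.89813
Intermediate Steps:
L = 197/3 (L = (⅓)*197 = 197/3 ≈ 65.667)
U(d, t) = -8/7 (U(d, t) = 112/(-98) = 112*(-1/98) = -8/7)
J = 4908/3857 (J = 3 + (13824 + 12828)/(107 - 15535) = 3 + 26652/(-15428) = 3 + 26652*(-1/15428) = 3 - 6663/3857 = 4908/3857 ≈ 1.2725)
U(-161, L)/J = -8/(7*4908/3857) = -8/7*3857/4908 = -1102/1227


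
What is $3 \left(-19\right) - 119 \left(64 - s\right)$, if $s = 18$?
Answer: $-5531$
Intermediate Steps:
$3 \left(-19\right) - 119 \left(64 - s\right) = 3 \left(-19\right) - 119 \left(64 - 18\right) = -57 - 119 \left(64 - 18\right) = -57 - 5474 = -5531$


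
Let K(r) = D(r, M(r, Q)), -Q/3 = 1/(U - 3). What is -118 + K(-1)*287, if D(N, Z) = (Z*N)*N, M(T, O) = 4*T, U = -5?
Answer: -1266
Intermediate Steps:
Q = 3/8 (Q = -3/(-5 - 3) = -3/(-8) = -3*(-⅛) = 3/8 ≈ 0.37500)
D(N, Z) = Z*N² (D(N, Z) = (N*Z)*N = Z*N²)
K(r) = 4*r³ (K(r) = (4*r)*r² = 4*r³)
-118 + K(-1)*287 = -118 + (4*(-1)³)*287 = -118 + (4*(-1))*287 = -118 - 4*287 = -118 - 1148 = -1266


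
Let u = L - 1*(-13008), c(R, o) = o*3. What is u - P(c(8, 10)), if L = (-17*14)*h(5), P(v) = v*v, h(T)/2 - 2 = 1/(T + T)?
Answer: 55542/5 ≈ 11108.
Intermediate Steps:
h(T) = 4 + 1/T (h(T) = 4 + 2/(T + T) = 4 + 2/((2*T)) = 4 + 2*(1/(2*T)) = 4 + 1/T)
c(R, o) = 3*o
P(v) = v²
L = -4998/5 (L = (-17*14)*(4 + 1/5) = -238*(4 + ⅕) = -238*21/5 = -4998/5 ≈ -999.60)
u = 60042/5 (u = -4998/5 - 1*(-13008) = -4998/5 + 13008 = 60042/5 ≈ 12008.)
u - P(c(8, 10)) = 60042/5 - (3*10)² = 60042/5 - 1*30² = 60042/5 - 1*900 = 60042/5 - 900 = 55542/5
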